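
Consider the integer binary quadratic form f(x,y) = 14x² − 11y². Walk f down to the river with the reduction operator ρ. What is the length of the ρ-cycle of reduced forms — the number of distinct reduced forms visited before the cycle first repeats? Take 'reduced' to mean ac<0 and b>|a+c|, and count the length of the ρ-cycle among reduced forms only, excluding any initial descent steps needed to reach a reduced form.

D = 616, ⌊√D⌋ = 24
descent: ρ → (-11,22,3)  [lands on river]
river: ρ → (3,20,-18)
river: ρ → (-18,16,5)
river: ρ → (5,24,-2)
river: ρ → (-2,24,5)
river: ρ → (5,16,-18)
river: ρ → (-18,20,3)
river: ρ → (3,22,-11)
ρ-cycle length = 8 (tail of 1 descent step not counted)

8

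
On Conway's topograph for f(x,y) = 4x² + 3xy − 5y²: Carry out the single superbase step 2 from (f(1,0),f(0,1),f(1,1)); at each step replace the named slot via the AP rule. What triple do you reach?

start (4,-5,2) = (f(1,0),f(0,1),f(1,1))
replace slot 2: 2·(4+2) − (-5) = 17 → (4,17,2)

4,17,2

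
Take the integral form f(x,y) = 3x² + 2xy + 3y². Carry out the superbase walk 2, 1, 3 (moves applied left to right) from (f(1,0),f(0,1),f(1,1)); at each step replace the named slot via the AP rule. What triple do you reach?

start (3,3,8) = (f(1,0),f(0,1),f(1,1))
replace slot 2: 2·(3+8) − 3 = 19 → (3,19,8)
replace slot 1: 2·(19+8) − 3 = 51 → (51,19,8)
replace slot 3: 2·(51+19) − 8 = 132 → (51,19,132)

51,19,132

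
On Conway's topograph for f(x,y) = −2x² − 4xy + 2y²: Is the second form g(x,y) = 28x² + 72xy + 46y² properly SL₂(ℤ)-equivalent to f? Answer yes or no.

D₁ = 32, D₂ = 32
river cycle of f (length 2): (2, 4, -2), (-2, 4, 2)
river cycle of g (length 2): (2, 4, -2), (-2, 4, 2)
cycles coincide ⇒ equivalent

yes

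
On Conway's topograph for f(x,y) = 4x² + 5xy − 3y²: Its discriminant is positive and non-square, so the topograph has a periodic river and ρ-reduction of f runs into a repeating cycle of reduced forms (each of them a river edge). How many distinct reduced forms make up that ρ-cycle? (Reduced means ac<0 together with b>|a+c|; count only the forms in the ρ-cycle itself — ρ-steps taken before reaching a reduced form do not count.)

D = 73, ⌊√D⌋ = 8
river: ρ → (-3,7,2)
river: ρ → (2,5,-6)
river: ρ → (-6,7,1)
river: ρ → (1,7,-6)
river: ρ → (-6,5,2)
river: ρ → (2,7,-3)
river: ρ → (-3,5,4)
river: ρ → (4,3,-4)
river: ρ → (-4,5,3)
river: ρ → (3,7,-2)
river: ρ → (-2,5,6)
river: ρ → (6,7,-1)
river: ρ → (-1,7,6)
river: ρ → (6,5,-2)
river: ρ → (-2,7,3)
river: ρ → (3,5,-4)
river: ρ → (-4,3,4)
river: ρ → (4,5,-3)
ρ-cycle length = 18 (tail of 0 descent steps not counted)

18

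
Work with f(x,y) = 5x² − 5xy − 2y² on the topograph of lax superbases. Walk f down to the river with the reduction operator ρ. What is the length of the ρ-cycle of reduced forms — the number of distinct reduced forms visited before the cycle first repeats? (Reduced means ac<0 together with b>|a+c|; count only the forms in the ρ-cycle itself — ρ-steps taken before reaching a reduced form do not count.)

D = 65, ⌊√D⌋ = 8
descent: ρ → (-2,5,5)  [lands on river]
river: ρ → (5,5,-2)
river: ρ → (-2,7,2)
river: ρ → (2,5,-5)
river: ρ → (-5,5,2)
river: ρ → (2,7,-2)
ρ-cycle length = 6 (tail of 1 descent step not counted)

6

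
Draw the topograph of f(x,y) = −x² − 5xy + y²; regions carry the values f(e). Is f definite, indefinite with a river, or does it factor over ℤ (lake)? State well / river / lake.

D = b²−4ac = (-5)² − 4·(-1)·1 = 29
D > 0 non-square ⇒ indefinite ⇒ periodic river

river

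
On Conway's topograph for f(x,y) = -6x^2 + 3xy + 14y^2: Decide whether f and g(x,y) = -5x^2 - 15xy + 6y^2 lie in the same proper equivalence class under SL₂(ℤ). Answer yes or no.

D₁ = 345, D₂ = 345
river cycle of f (length 10): (-6, 15, 5), (5, 15, -6), (-6, 9, 11), (11, 13, -4), (-4, 11, 14), (14, 17, -1), (-1, 17, 14), (14, 11, -4), (-4, 13, 11), (11, 9, -6)
river cycle of g (length 10): (6, 15, -5), (-5, 15, 6), (6, 9, -11), (-11, 13, 4), (4, 11, -14), (-14, 17, 1), (1, 17, -14), (-14, 11, 4), (4, 13, -11), (-11, 9, 6)
cycles differ ⇒ inequivalent

no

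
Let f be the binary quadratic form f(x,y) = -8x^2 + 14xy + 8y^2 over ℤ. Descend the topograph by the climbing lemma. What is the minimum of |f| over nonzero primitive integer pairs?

river: ρ → (8,18,-4)
river: ρ → (-4,14,16)
river: ρ → (16,18,-2)
river: ρ → (-2,18,16)
river: ρ → (16,14,-4)
river: ρ → (-4,18,8)
river: ρ → (8,14,-8)
river: ρ → (-8,18,4)
river: ρ → (4,14,-16)
river: ρ → (-16,18,2)
river: ρ → (2,18,-16)
river: ρ → (-16,14,4)
river: ρ → (4,18,-8)
river: ρ → (-8,14,8)
closes: descent 0, river 14
min |a| on river = 2

2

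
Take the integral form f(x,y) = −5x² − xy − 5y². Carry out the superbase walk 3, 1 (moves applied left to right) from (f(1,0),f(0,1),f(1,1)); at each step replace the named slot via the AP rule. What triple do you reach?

start (-5,-5,-11) = (f(1,0),f(0,1),f(1,1))
replace slot 3: 2·((-5)+(-5)) − (-11) = -9 → (-5,-5,-9)
replace slot 1: 2·((-5)+(-9)) − (-5) = -23 → (-23,-5,-9)

-23,-5,-9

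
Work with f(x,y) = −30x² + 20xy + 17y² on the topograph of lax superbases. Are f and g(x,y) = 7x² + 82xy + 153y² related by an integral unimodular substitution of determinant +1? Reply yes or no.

D₁ = 2440, D₂ = 2440
river cycle of f (length 22): (17, 48, -2), (-2, 48, 17), (17, 20, -30), (-30, 40, 7), (7, 44, -18), (-18, 28, 23), (23, 18, -23), (-23, 28, 18), (18, 44, -7), (-7, 40, 30), … (12 more)
river cycle of g (length 22): (7, 40, -30), (-30, 20, 17), (17, 48, -2), (-2, 48, 17), (17, 20, -30), (-30, 40, 7), (7, 44, -18), (-18, 28, 23), (23, 18, -23), (-23, 28, 18), … (12 more)
cycles coincide ⇒ equivalent

yes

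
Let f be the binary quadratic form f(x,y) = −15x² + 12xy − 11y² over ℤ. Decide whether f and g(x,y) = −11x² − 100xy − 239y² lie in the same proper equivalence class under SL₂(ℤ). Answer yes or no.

D₁ = -516, D₂ = -516
f is negative-definite; reduce −f:
−f: flip: (15,-12,11)→(11,12,15)
−f: translate: b→-10 (≡12 mod 22), so (11,12,15)→(11,-10,14)
−f: reduced (well bottom): (11,-10,14) with a≤c, −a<b≤a
flip sign back: reduced form of f is (-11,10,-14)
g is negative-definite; reduce −g:
−g: translate: b→-10 (≡100 mod 22), so (11,100,239)→(11,-10,14)
−g: reduced (well bottom): (11,-10,14) with a≤c, −a<b≤a
flip sign back: reduced form of g is (-11,10,-14)
reduced forms (-11, 10, -14) vs (-11, 10, -14) ⇒ equivalent

yes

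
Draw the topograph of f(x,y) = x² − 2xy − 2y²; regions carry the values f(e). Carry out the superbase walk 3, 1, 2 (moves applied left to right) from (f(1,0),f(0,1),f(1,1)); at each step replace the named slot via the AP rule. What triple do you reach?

start (1,-2,-3) = (f(1,0),f(0,1),f(1,1))
replace slot 3: 2·(1+(-2)) − (-3) = 1 → (1,-2,1)
replace slot 1: 2·((-2)+1) − 1 = -3 → (-3,-2,1)
replace slot 2: 2·((-3)+1) − (-2) = -2 → (-3,-2,1)

-3,-2,1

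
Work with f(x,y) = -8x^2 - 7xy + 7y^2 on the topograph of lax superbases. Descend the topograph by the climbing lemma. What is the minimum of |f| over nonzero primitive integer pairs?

descent: ρ → (7,7,-8)  [lands on river]
river: ρ → (-8,9,6)
river: ρ → (6,15,-2)
river: ρ → (-2,13,13)
river: ρ → (13,13,-2)
river: ρ → (-2,15,6)
river: ρ → (6,9,-8)
river: ρ → (-8,7,7)
closes: descent 1, river 8
min |a| on river = 2

2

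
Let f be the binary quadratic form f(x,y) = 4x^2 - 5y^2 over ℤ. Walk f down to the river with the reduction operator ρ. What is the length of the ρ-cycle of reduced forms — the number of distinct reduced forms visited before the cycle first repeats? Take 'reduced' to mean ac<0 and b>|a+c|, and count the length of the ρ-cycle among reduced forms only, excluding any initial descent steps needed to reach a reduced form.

D = 80, ⌊√D⌋ = 8
descent: ρ → (-5,0,4)
descent: ρ → (4,8,-1)  [lands on river]
river: ρ → (-1,8,4)
ρ-cycle length = 2 (tail of 2 descent steps not counted)

2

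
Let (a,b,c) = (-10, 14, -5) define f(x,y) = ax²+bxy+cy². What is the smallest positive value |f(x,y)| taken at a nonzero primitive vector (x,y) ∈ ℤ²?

translate: b→6 (≡-14 mod 20), so (10,-14,5)→(10,6,1)
flip: (10,6,1)→(1,-6,10)
translate: b→0 (≡-6 mod 2), so (1,-6,10)→(1,0,1)
reduced (well bottom): (1,0,1) with a≤c, −a<b≤a
well minimum |f| = |-1| = 1 (negative-definite)

1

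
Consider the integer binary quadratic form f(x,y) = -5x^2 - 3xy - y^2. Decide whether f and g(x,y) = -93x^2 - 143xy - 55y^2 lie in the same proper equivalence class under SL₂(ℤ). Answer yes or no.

D₁ = -11, D₂ = -11
f is negative-definite; reduce −f:
−f: flip: (5,3,1)→(1,-3,5)
−f: translate: b→1 (≡-3 mod 2), so (1,-3,5)→(1,1,3)
−f: reduced (well bottom): (1,1,3) with a≤c, −a<b≤a
flip sign back: reduced form of f is (-1,-1,-3)
g is negative-definite; reduce −g:
−g: translate: b→-43 (≡143 mod 186), so (93,143,55)→(93,-43,5)
−g: flip: (93,-43,5)→(5,43,93)
−g: translate: b→3 (≡43 mod 10), so (5,43,93)→(5,3,1)
−g: flip: (5,3,1)→(1,-3,5)
−g: translate: b→1 (≡-3 mod 2), so (1,-3,5)→(1,1,3)
−g: reduced (well bottom): (1,1,3) with a≤c, −a<b≤a
flip sign back: reduced form of g is (-1,-1,-3)
reduced forms (-1, -1, -3) vs (-1, -1, -3) ⇒ equivalent

yes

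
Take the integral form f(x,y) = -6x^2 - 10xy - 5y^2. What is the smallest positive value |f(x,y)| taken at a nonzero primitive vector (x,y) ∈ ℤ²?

translate: b→-2 (≡10 mod 12), so (6,10,5)→(6,-2,1)
flip: (6,-2,1)→(1,2,6)
translate: b→0 (≡2 mod 2), so (1,2,6)→(1,0,5)
reduced (well bottom): (1,0,5) with a≤c, −a<b≤a
well minimum |f| = |-1| = 1 (negative-definite)

1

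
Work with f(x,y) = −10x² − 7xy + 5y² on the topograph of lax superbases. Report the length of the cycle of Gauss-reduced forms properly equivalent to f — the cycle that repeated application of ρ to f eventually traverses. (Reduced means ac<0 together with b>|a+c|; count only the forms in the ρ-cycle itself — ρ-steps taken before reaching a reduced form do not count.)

D = 249, ⌊√D⌋ = 15
descent: ρ → (5,7,-10)  [lands on river]
river: ρ → (-10,13,2)
river: ρ → (2,15,-3)
river: ρ → (-3,15,2)
river: ρ → (2,13,-10)
river: ρ → (-10,7,5)
river: ρ → (5,13,-4)
river: ρ → (-4,11,8)
river: ρ → (8,5,-7)
river: ρ → (-7,9,6)
river: ρ → (6,15,-1)
river: ρ → (-1,15,6)
river: ρ → (6,9,-7)
river: ρ → (-7,5,8)
river: ρ → (8,11,-4)
river: ρ → (-4,13,5)
ρ-cycle length = 16 (tail of 1 descent step not counted)

16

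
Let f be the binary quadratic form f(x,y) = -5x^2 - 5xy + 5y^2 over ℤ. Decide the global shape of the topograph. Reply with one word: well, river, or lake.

D = b²−4ac = (-5)² − 4·(-5)·5 = 125
D > 0 non-square ⇒ indefinite ⇒ periodic river

river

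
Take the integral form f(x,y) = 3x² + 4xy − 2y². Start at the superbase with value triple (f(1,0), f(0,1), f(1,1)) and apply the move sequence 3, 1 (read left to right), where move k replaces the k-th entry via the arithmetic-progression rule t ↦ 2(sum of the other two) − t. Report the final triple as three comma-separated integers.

start (3,-2,5) = (f(1,0),f(0,1),f(1,1))
replace slot 3: 2·(3+(-2)) − 5 = -3 → (3,-2,-3)
replace slot 1: 2·((-2)+(-3)) − 3 = -13 → (-13,-2,-3)

-13,-2,-3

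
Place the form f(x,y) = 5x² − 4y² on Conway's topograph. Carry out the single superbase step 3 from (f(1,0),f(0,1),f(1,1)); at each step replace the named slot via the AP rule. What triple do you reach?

start (5,-4,1) = (f(1,0),f(0,1),f(1,1))
replace slot 3: 2·(5+(-4)) − 1 = 1 → (5,-4,1)

5,-4,1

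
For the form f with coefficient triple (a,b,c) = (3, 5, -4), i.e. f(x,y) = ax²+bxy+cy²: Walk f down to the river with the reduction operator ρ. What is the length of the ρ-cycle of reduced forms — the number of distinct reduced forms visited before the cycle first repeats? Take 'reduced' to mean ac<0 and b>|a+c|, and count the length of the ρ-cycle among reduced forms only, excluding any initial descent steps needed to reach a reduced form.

D = 73, ⌊√D⌋ = 8
river: ρ → (-4,3,4)
river: ρ → (4,5,-3)
river: ρ → (-3,7,2)
river: ρ → (2,5,-6)
river: ρ → (-6,7,1)
river: ρ → (1,7,-6)
river: ρ → (-6,5,2)
river: ρ → (2,7,-3)
river: ρ → (-3,5,4)
river: ρ → (4,3,-4)
river: ρ → (-4,5,3)
river: ρ → (3,7,-2)
river: ρ → (-2,5,6)
river: ρ → (6,7,-1)
river: ρ → (-1,7,6)
river: ρ → (6,5,-2)
river: ρ → (-2,7,3)
river: ρ → (3,5,-4)
ρ-cycle length = 18 (tail of 0 descent steps not counted)

18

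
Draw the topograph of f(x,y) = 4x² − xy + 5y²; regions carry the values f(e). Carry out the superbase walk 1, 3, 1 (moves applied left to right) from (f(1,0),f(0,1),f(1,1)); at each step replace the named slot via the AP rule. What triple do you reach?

start (4,5,8) = (f(1,0),f(0,1),f(1,1))
replace slot 1: 2·(5+8) − 4 = 22 → (22,5,8)
replace slot 3: 2·(22+5) − 8 = 46 → (22,5,46)
replace slot 1: 2·(5+46) − 22 = 80 → (80,5,46)

80,5,46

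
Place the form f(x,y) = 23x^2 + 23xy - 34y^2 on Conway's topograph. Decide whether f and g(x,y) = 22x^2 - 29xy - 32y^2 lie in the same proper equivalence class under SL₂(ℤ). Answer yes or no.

D₁ = 3657, D₂ = 3657
river cycle of f (length 28): (-34, 45, 12), (12, 51, -22), (-22, 37, 26), (26, 15, -33), (-33, 51, 8), (8, 45, -51), (-51, 57, 2), (2, 59, -22), (-22, 29, 32), (32, 35, -19), … (18 more)
river cycle of g (length 28): (-32, 29, 22), (22, 59, -2), (-2, 57, 51), (51, 45, -8), (-8, 51, 33), (33, 15, -26), (-26, 37, 22), (22, 51, -12), (-12, 45, 34), (34, 23, -23), … (18 more)
cycles differ ⇒ inequivalent

no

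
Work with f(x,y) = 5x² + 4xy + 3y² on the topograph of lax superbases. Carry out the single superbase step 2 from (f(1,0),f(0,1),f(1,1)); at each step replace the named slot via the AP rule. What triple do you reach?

start (5,3,12) = (f(1,0),f(0,1),f(1,1))
replace slot 2: 2·(5+12) − 3 = 31 → (5,31,12)

5,31,12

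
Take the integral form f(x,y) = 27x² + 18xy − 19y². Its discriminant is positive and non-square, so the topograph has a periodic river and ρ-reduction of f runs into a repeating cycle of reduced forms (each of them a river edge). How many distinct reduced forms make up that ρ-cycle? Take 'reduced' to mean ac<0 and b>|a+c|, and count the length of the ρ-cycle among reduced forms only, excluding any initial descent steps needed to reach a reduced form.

D = 2376, ⌊√D⌋ = 48
river: ρ → (-19,20,26)
river: ρ → (26,32,-13)
river: ρ → (-13,46,5)
river: ρ → (5,44,-22)
river: ρ → (-22,44,5)
river: ρ → (5,46,-13)
river: ρ → (-13,32,26)
river: ρ → (26,20,-19)
river: ρ → (-19,18,27)
river: ρ → (27,36,-10)
river: ρ → (-10,44,11)
river: ρ → (11,44,-10)
river: ρ → (-10,36,27)
river: ρ → (27,18,-19)
ρ-cycle length = 14 (tail of 0 descent steps not counted)

14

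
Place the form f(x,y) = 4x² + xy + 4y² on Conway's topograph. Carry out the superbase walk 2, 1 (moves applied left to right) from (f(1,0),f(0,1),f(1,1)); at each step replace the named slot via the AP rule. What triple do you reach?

start (4,4,9) = (f(1,0),f(0,1),f(1,1))
replace slot 2: 2·(4+9) − 4 = 22 → (4,22,9)
replace slot 1: 2·(22+9) − 4 = 58 → (58,22,9)

58,22,9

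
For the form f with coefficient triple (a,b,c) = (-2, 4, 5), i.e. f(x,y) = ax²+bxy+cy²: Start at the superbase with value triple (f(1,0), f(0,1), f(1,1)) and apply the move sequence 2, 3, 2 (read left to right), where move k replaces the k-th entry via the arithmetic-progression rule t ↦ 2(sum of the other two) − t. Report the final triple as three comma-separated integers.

start (-2,5,7) = (f(1,0),f(0,1),f(1,1))
replace slot 2: 2·((-2)+7) − 5 = 5 → (-2,5,7)
replace slot 3: 2·((-2)+5) − 7 = -1 → (-2,5,-1)
replace slot 2: 2·((-2)+(-1)) − 5 = -11 → (-2,-11,-1)

-2,-11,-1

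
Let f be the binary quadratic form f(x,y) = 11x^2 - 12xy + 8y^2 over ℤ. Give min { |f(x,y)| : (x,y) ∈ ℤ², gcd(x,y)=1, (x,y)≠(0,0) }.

translate: b→10 (≡-12 mod 22), so (11,-12,8)→(11,10,7)
flip: (11,10,7)→(7,-10,11)
translate: b→4 (≡-10 mod 14), so (7,-10,11)→(7,4,8)
reduced (well bottom): (7,4,8) with a≤c, −a<b≤a
well minimum = a = 7

7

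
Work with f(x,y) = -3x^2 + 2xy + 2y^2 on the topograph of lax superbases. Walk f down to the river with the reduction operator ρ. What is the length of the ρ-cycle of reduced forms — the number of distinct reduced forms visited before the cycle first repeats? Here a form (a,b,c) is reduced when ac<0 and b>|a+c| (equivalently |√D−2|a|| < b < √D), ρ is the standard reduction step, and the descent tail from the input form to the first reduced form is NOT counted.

D = 28, ⌊√D⌋ = 5
river: ρ → (2,2,-3)
river: ρ → (-3,4,1)
river: ρ → (1,4,-3)
river: ρ → (-3,2,2)
ρ-cycle length = 4 (tail of 0 descent steps not counted)

4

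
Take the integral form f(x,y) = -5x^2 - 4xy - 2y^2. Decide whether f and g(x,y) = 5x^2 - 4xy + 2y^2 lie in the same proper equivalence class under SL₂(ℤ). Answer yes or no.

D₁ = -24, D₂ = -24
f is negative-definite; reduce −f:
−f: flip: (5,4,2)→(2,-4,5)
−f: translate: b→0 (≡-4 mod 4), so (2,-4,5)→(2,0,3)
−f: reduced (well bottom): (2,0,3) with a≤c, −a<b≤a
flip sign back: reduced form of f is (-2,0,-3)
g: flip: (5,-4,2)→(2,4,5)
g: translate: b→0 (≡4 mod 4), so (2,4,5)→(2,0,3)
g: reduced (well bottom): (2,0,3) with a≤c, −a<b≤a
reduced forms (-2, 0, -3) vs (2, 0, 3) ⇒ inequivalent

no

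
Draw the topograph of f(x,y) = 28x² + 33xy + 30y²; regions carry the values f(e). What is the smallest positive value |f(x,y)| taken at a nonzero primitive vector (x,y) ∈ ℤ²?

translate: b→-23 (≡33 mod 56), so (28,33,30)→(28,-23,25)
flip: (28,-23,25)→(25,23,28)
reduced (well bottom): (25,23,28) with a≤c, −a<b≤a
well minimum = a = 25

25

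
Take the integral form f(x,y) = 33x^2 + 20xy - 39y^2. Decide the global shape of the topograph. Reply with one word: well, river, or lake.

D = b²−4ac = 20² − 4·33·(-39) = 5548
D > 0 non-square ⇒ indefinite ⇒ periodic river

river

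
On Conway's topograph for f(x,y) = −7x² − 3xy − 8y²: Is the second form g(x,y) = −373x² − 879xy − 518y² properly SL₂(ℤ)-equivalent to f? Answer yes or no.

D₁ = -215, D₂ = -215
f is negative-definite; reduce −f:
−f: reduced (well bottom): (7,3,8) with a≤c, −a<b≤a
flip sign back: reduced form of f is (-7,-3,-8)
g is negative-definite; reduce −g:
−g: translate: b→133 (≡879 mod 746), so (373,879,518)→(373,133,12)
−g: flip: (373,133,12)→(12,-133,373)
−g: translate: b→11 (≡-133 mod 24), so (12,-133,373)→(12,11,7)
−g: flip: (12,11,7)→(7,-11,12)
−g: translate: b→3 (≡-11 mod 14), so (7,-11,12)→(7,3,8)
−g: reduced (well bottom): (7,3,8) with a≤c, −a<b≤a
flip sign back: reduced form of g is (-7,-3,-8)
reduced forms (-7, -3, -8) vs (-7, -3, -8) ⇒ equivalent

yes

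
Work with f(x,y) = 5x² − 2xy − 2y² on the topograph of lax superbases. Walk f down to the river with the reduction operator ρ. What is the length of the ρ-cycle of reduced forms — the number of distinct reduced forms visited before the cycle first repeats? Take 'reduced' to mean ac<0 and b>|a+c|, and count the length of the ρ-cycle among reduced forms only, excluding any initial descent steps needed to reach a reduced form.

D = 44, ⌊√D⌋ = 6
descent: ρ → (-2,6,1)  [lands on river]
river: ρ → (1,6,-2)
ρ-cycle length = 2 (tail of 1 descent step not counted)

2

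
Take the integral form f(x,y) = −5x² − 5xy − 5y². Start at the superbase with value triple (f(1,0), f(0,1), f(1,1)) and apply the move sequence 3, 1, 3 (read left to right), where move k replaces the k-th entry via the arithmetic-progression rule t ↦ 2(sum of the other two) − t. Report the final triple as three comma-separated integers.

start (-5,-5,-15) = (f(1,0),f(0,1),f(1,1))
replace slot 3: 2·((-5)+(-5)) − (-15) = -5 → (-5,-5,-5)
replace slot 1: 2·((-5)+(-5)) − (-5) = -15 → (-15,-5,-5)
replace slot 3: 2·((-15)+(-5)) − (-5) = -35 → (-15,-5,-35)

-15,-5,-35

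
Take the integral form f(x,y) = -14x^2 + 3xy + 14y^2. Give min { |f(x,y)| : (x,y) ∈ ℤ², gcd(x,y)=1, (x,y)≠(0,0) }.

river: ρ → (14,25,-3)
river: ρ → (-3,23,22)
river: ρ → (22,21,-4)
river: ρ → (-4,27,4)
river: ρ → (4,21,-22)
river: ρ → (-22,23,3)
river: ρ → (3,25,-14)
river: ρ → (-14,3,14)
closes: descent 0, river 8
min |a| on river = 3

3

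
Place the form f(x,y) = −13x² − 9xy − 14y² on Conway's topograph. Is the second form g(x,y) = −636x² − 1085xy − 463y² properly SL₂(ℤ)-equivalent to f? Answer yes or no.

D₁ = -647, D₂ = -647
f is negative-definite; reduce −f:
−f: reduced (well bottom): (13,9,14) with a≤c, −a<b≤a
flip sign back: reduced form of f is (-13,-9,-14)
g is negative-definite; reduce −g:
−g: translate: b→-187 (≡1085 mod 1272), so (636,1085,463)→(636,-187,14)
−g: flip: (636,-187,14)→(14,187,636)
−g: translate: b→-9 (≡187 mod 28), so (14,187,636)→(14,-9,13)
−g: flip: (14,-9,13)→(13,9,14)
−g: reduced (well bottom): (13,9,14) with a≤c, −a<b≤a
flip sign back: reduced form of g is (-13,-9,-14)
reduced forms (-13, -9, -14) vs (-13, -9, -14) ⇒ equivalent

yes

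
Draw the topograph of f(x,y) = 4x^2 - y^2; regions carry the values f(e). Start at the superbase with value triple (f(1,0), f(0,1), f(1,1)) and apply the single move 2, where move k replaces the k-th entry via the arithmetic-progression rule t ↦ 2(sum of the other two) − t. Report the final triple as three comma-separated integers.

start (4,-1,3) = (f(1,0),f(0,1),f(1,1))
replace slot 2: 2·(4+3) − (-1) = 15 → (4,15,3)

4,15,3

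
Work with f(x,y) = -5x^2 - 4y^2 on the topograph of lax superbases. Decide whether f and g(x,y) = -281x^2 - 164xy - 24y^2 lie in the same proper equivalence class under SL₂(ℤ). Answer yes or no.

D₁ = -80, D₂ = -80
f is negative-definite; reduce −f:
−f: flip: (5,0,4)→(4,0,5)
−f: reduced (well bottom): (4,0,5) with a≤c, −a<b≤a
flip sign back: reduced form of f is (-4,0,-5)
g is negative-definite; reduce −g:
−g: flip: (281,164,24)→(24,-164,281)
−g: translate: b→-20 (≡-164 mod 48), so (24,-164,281)→(24,-20,5)
−g: flip: (24,-20,5)→(5,20,24)
−g: translate: b→0 (≡20 mod 10), so (5,20,24)→(5,0,4)
−g: flip: (5,0,4)→(4,0,5)
−g: reduced (well bottom): (4,0,5) with a≤c, −a<b≤a
flip sign back: reduced form of g is (-4,0,-5)
reduced forms (-4, 0, -5) vs (-4, 0, -5) ⇒ equivalent

yes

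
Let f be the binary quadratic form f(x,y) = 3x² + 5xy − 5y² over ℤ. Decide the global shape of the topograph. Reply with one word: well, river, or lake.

D = b²−4ac = 5² − 4·3·(-5) = 85
D > 0 non-square ⇒ indefinite ⇒ periodic river

river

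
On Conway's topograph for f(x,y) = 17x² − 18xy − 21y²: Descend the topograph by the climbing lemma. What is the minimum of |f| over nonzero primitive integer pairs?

descent: ρ → (-21,18,17)  [lands on river]
river: ρ → (17,16,-22)
river: ρ → (-22,28,11)
river: ρ → (11,38,-7)
river: ρ → (-7,32,26)
river: ρ → (26,20,-13)
river: ρ → (-13,32,14)
river: ρ → (14,24,-21)
closes: descent 1, river 8
min |a| on river = 7

7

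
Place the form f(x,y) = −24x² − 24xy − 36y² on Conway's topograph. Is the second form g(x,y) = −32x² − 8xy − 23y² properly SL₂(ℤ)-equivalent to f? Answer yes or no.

D₁ = -2880, D₂ = -2880
f is negative-definite; reduce −f:
−f: reduced (well bottom): (24,24,36) with a≤c, −a<b≤a
flip sign back: reduced form of f is (-24,-24,-36)
g is negative-definite; reduce −g:
−g: flip: (32,8,23)→(23,-8,32)
−g: reduced (well bottom): (23,-8,32) with a≤c, −a<b≤a
flip sign back: reduced form of g is (-23,8,-32)
reduced forms (-24, -24, -36) vs (-23, 8, -32) ⇒ inequivalent

no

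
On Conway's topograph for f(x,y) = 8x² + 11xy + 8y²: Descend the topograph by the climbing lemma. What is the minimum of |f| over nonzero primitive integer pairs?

translate: b→-5 (≡11 mod 16), so (8,11,8)→(8,-5,5)
flip: (8,-5,5)→(5,5,8)
reduced (well bottom): (5,5,8) with a≤c, −a<b≤a
well minimum = a = 5

5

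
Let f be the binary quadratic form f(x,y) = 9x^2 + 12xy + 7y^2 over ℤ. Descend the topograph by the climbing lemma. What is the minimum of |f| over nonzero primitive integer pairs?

translate: b→-6 (≡12 mod 18), so (9,12,7)→(9,-6,4)
flip: (9,-6,4)→(4,6,9)
translate: b→-2 (≡6 mod 8), so (4,6,9)→(4,-2,7)
reduced (well bottom): (4,-2,7) with a≤c, −a<b≤a
well minimum = a = 4

4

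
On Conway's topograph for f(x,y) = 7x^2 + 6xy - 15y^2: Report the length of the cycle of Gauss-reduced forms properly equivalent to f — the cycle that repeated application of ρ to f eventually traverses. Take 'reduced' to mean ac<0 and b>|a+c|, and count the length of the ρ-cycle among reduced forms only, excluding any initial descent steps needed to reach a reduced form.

D = 456, ⌊√D⌋ = 21
descent: ρ → (-15,-6,7)
descent: ρ → (7,20,-2)  [lands on river]
river: ρ → (-2,20,7)
river: ρ → (7,8,-14)
river: ρ → (-14,20,1)
river: ρ → (1,20,-14)
river: ρ → (-14,8,7)
ρ-cycle length = 6 (tail of 2 descent steps not counted)

6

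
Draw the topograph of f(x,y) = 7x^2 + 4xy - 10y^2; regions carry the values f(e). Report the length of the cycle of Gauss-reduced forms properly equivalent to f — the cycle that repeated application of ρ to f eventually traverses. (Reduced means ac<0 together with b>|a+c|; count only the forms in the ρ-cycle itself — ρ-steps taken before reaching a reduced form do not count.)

D = 296, ⌊√D⌋ = 17
river: ρ → (-10,16,1)
river: ρ → (1,16,-10)
river: ρ → (-10,4,7)
river: ρ → (7,10,-7)
river: ρ → (-7,4,10)
river: ρ → (10,16,-1)
river: ρ → (-1,16,10)
river: ρ → (10,4,-7)
river: ρ → (-7,10,7)
river: ρ → (7,4,-10)
ρ-cycle length = 10 (tail of 0 descent steps not counted)

10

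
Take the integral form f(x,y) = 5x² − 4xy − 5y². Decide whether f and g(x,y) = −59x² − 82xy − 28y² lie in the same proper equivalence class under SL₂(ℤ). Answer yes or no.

D₁ = 116, D₂ = 116
river cycle of f (length 10): (-5, 4, 5), (5, 6, -4), (-4, 10, 1), (1, 10, -4), (-4, 6, 5), (5, 4, -5), (-5, 6, 4), (4, 10, -1), (-1, 10, 4), (4, 6, -5)
river cycle of g (length 10): (-5, 4, 5), (5, 6, -4), (-4, 10, 1), (1, 10, -4), (-4, 6, 5), (5, 4, -5), (-5, 6, 4), (4, 10, -1), (-1, 10, 4), (4, 6, -5)
cycles coincide ⇒ equivalent

yes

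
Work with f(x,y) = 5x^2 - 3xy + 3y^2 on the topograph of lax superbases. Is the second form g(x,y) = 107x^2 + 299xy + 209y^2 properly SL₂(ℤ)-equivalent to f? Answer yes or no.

D₁ = -51, D₂ = -51
f: flip: (5,-3,3)→(3,3,5)
f: reduced (well bottom): (3,3,5) with a≤c, −a<b≤a
g: translate: b→85 (≡299 mod 214), so (107,299,209)→(107,85,17)
g: flip: (107,85,17)→(17,-85,107)
g: translate: b→17 (≡-85 mod 34), so (17,-85,107)→(17,17,5)
g: flip: (17,17,5)→(5,-17,17)
g: translate: b→3 (≡-17 mod 10), so (5,-17,17)→(5,3,3)
g: flip: (5,3,3)→(3,-3,5)
g: translate: b→3 (≡-3 mod 6), so (3,-3,5)→(3,3,5)
g: reduced (well bottom): (3,3,5) with a≤c, −a<b≤a
reduced forms (3, 3, 5) vs (3, 3, 5) ⇒ equivalent

yes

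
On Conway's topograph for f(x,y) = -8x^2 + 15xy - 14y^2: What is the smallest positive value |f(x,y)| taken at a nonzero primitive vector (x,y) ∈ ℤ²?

translate: b→1 (≡-15 mod 16), so (8,-15,14)→(8,1,7)
flip: (8,1,7)→(7,-1,8)
reduced (well bottom): (7,-1,8) with a≤c, −a<b≤a
well minimum |f| = |-7| = 7 (negative-definite)

7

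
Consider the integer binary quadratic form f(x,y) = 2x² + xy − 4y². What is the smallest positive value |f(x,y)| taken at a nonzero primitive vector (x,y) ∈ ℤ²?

descent: ρ → (-4,-1,2)
descent: ρ → (2,5,-1)  [lands on river]
river: ρ → (-1,5,2)
river: ρ → (2,3,-3)
river: ρ → (-3,3,2)
closes: descent 2, river 4
min |a| on river = 1

1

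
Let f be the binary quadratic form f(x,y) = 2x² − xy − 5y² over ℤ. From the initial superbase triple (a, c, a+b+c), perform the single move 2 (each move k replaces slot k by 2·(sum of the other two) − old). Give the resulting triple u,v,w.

start (2,-5,-4) = (f(1,0),f(0,1),f(1,1))
replace slot 2: 2·(2+(-4)) − (-5) = 1 → (2,1,-4)

2,1,-4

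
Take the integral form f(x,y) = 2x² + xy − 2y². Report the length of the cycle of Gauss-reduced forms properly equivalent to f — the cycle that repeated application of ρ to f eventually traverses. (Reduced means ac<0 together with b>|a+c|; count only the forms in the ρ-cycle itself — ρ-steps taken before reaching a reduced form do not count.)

D = 17, ⌊√D⌋ = 4
river: ρ → (-2,3,1)
river: ρ → (1,3,-2)
river: ρ → (-2,1,2)
river: ρ → (2,3,-1)
river: ρ → (-1,3,2)
river: ρ → (2,1,-2)
ρ-cycle length = 6 (tail of 0 descent steps not counted)

6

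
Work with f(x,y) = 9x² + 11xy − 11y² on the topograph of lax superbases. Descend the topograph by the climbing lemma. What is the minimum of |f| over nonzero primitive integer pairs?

river: ρ → (-11,11,9)
river: ρ → (9,7,-13)
river: ρ → (-13,19,3)
river: ρ → (3,17,-19)
river: ρ → (-19,21,1)
river: ρ → (1,21,-19)
river: ρ → (-19,17,3)
river: ρ → (3,19,-13)
river: ρ → (-13,7,9)
river: ρ → (9,11,-11)
closes: descent 0, river 10
min |a| on river = 1

1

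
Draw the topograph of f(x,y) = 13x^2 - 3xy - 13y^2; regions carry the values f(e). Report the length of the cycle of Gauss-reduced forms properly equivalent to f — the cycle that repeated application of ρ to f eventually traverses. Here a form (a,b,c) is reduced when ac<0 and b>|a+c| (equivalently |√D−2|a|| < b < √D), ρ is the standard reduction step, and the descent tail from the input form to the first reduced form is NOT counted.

D = 685, ⌊√D⌋ = 26
descent: ρ → (-13,3,13)  [lands on river]
river: ρ → (13,23,-3)
river: ρ → (-3,25,5)
river: ρ → (5,25,-3)
river: ρ → (-3,23,13)
river: ρ → (13,3,-13)
river: ρ → (-13,23,3)
river: ρ → (3,25,-5)
river: ρ → (-5,25,3)
river: ρ → (3,23,-13)
ρ-cycle length = 10 (tail of 1 descent step not counted)

10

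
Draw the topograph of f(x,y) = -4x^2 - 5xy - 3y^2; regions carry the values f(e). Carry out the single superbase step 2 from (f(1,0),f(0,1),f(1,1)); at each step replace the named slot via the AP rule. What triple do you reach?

start (-4,-3,-12) = (f(1,0),f(0,1),f(1,1))
replace slot 2: 2·((-4)+(-12)) − (-3) = -29 → (-4,-29,-12)

-4,-29,-12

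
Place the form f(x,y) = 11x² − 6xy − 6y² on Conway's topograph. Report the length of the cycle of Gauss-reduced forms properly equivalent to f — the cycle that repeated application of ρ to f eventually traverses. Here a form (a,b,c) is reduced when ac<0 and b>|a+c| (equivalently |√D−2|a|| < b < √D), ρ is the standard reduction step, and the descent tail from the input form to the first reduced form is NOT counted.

D = 300, ⌊√D⌋ = 17
descent: ρ → (-6,6,11)  [lands on river]
river: ρ → (11,16,-1)
river: ρ → (-1,16,11)
river: ρ → (11,6,-6)
ρ-cycle length = 4 (tail of 1 descent step not counted)

4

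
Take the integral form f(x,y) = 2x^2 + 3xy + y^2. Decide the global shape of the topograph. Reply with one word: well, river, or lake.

D = b²−4ac = 3² − 4·2·1 = 1
D = 1² is a perfect square ⇒ form factors over ℤ ⇒ lakes

lake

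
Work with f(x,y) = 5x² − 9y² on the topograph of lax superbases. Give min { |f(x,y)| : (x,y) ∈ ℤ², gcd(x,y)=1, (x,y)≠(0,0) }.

descent: ρ → (-9,0,5)
descent: ρ → (5,10,-4)  [lands on river]
river: ρ → (-4,6,9)
river: ρ → (9,12,-1)
river: ρ → (-1,12,9)
river: ρ → (9,6,-4)
river: ρ → (-4,10,5)
closes: descent 2, river 6
min |a| on river = 1

1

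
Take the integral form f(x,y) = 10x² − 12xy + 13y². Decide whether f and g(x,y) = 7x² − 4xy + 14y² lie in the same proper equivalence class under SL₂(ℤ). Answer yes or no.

D₁ = -376, D₂ = -376
f: translate: b→8 (≡-12 mod 20), so (10,-12,13)→(10,8,11)
f: reduced (well bottom): (10,8,11) with a≤c, −a<b≤a
g: reduced (well bottom): (7,-4,14) with a≤c, −a<b≤a
reduced forms (10, 8, 11) vs (7, -4, 14) ⇒ inequivalent

no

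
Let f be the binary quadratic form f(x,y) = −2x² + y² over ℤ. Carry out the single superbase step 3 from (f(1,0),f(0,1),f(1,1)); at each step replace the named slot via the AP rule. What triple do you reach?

start (-2,1,-1) = (f(1,0),f(0,1),f(1,1))
replace slot 3: 2·((-2)+1) − (-1) = -1 → (-2,1,-1)

-2,1,-1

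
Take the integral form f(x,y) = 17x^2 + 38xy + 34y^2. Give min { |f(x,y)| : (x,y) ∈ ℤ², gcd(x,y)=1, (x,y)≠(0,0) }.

translate: b→4 (≡38 mod 34), so (17,38,34)→(17,4,13)
flip: (17,4,13)→(13,-4,17)
reduced (well bottom): (13,-4,17) with a≤c, −a<b≤a
well minimum = a = 13

13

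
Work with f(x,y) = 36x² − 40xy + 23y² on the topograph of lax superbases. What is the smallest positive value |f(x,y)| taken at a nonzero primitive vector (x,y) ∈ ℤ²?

translate: b→32 (≡-40 mod 72), so (36,-40,23)→(36,32,19)
flip: (36,32,19)→(19,-32,36)
translate: b→6 (≡-32 mod 38), so (19,-32,36)→(19,6,23)
reduced (well bottom): (19,6,23) with a≤c, −a<b≤a
well minimum = a = 19

19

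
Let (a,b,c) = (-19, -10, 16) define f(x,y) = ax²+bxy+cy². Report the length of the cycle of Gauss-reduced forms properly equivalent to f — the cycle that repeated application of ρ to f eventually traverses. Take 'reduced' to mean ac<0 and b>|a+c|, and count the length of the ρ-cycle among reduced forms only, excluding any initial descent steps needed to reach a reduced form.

D = 1316, ⌊√D⌋ = 36
descent: ρ → (16,10,-19)  [lands on river]
river: ρ → (-19,28,7)
river: ρ → (7,28,-19)
river: ρ → (-19,10,16)
river: ρ → (16,22,-13)
river: ρ → (-13,30,8)
river: ρ → (8,34,-5)
river: ρ → (-5,36,1)
river: ρ → (1,36,-5)
river: ρ → (-5,34,8)
river: ρ → (8,30,-13)
river: ρ → (-13,22,16)
ρ-cycle length = 12 (tail of 1 descent step not counted)

12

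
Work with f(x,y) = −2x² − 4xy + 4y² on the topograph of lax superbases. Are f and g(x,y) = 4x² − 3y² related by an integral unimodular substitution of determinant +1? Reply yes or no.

D₁ = 48, D₂ = 48
river cycle of f (length 2): (4, 4, -2), (-2, 4, 4)
river cycle of g (length 2): (-3, 6, 1), (1, 6, -3)
cycles differ ⇒ inequivalent

no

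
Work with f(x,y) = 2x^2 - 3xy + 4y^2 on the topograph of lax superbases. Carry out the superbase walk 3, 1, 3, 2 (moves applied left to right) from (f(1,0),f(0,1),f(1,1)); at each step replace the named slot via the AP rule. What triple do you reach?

start (2,4,3) = (f(1,0),f(0,1),f(1,1))
replace slot 3: 2·(2+4) − 3 = 9 → (2,4,9)
replace slot 1: 2·(4+9) − 2 = 24 → (24,4,9)
replace slot 3: 2·(24+4) − 9 = 47 → (24,4,47)
replace slot 2: 2·(24+47) − 4 = 138 → (24,138,47)

24,138,47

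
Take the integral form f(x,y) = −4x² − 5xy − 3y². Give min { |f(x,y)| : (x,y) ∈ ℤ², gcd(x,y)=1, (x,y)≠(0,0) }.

translate: b→-3 (≡5 mod 8), so (4,5,3)→(4,-3,2)
flip: (4,-3,2)→(2,3,4)
translate: b→-1 (≡3 mod 4), so (2,3,4)→(2,-1,3)
reduced (well bottom): (2,-1,3) with a≤c, −a<b≤a
well minimum |f| = |-2| = 2 (negative-definite)

2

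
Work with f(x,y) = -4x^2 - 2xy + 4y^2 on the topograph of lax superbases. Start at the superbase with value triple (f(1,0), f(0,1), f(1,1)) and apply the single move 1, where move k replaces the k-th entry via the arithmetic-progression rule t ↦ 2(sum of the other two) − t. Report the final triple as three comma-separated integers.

start (-4,4,-2) = (f(1,0),f(0,1),f(1,1))
replace slot 1: 2·(4+(-2)) − (-4) = 8 → (8,4,-2)

8,4,-2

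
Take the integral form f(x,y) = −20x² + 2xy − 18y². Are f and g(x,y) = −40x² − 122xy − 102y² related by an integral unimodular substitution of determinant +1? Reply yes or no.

D₁ = -1436, D₂ = -1436
f is negative-definite; reduce −f:
−f: flip: (20,-2,18)→(18,2,20)
−f: reduced (well bottom): (18,2,20) with a≤c, −a<b≤a
flip sign back: reduced form of f is (-18,-2,-20)
g is negative-definite; reduce −g:
−g: translate: b→-38 (≡122 mod 80), so (40,122,102)→(40,-38,18)
−g: flip: (40,-38,18)→(18,38,40)
−g: translate: b→2 (≡38 mod 36), so (18,38,40)→(18,2,20)
−g: reduced (well bottom): (18,2,20) with a≤c, −a<b≤a
flip sign back: reduced form of g is (-18,-2,-20)
reduced forms (-18, -2, -20) vs (-18, -2, -20) ⇒ equivalent

yes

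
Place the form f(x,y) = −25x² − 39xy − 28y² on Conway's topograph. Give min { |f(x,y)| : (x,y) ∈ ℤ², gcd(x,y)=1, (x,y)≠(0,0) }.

translate: b→-11 (≡39 mod 50), so (25,39,28)→(25,-11,14)
flip: (25,-11,14)→(14,11,25)
reduced (well bottom): (14,11,25) with a≤c, −a<b≤a
well minimum |f| = |-14| = 14 (negative-definite)

14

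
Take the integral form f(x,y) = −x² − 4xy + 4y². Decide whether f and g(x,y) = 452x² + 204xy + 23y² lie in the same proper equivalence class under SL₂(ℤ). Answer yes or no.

D₁ = 32, D₂ = 32
river cycle of f (length 2): (4, 4, -1), (-1, 4, 4)
river cycle of g (length 2): (4, 4, -1), (-1, 4, 4)
cycles coincide ⇒ equivalent

yes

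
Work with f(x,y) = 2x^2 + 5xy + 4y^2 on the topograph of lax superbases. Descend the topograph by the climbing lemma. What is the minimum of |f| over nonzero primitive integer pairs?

translate: b→1 (≡5 mod 4), so (2,5,4)→(2,1,1)
flip: (2,1,1)→(1,-1,2)
translate: b→1 (≡-1 mod 2), so (1,-1,2)→(1,1,2)
reduced (well bottom): (1,1,2) with a≤c, −a<b≤a
well minimum = a = 1

1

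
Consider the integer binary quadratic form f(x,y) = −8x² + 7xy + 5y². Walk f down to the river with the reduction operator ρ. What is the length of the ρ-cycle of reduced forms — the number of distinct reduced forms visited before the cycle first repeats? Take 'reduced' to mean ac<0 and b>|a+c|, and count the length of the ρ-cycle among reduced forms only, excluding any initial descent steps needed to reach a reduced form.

D = 209, ⌊√D⌋ = 14
river: ρ → (5,13,-2)
river: ρ → (-2,11,11)
river: ρ → (11,11,-2)
river: ρ → (-2,13,5)
river: ρ → (5,7,-8)
river: ρ → (-8,9,4)
river: ρ → (4,7,-10)
river: ρ → (-10,13,1)
river: ρ → (1,13,-10)
river: ρ → (-10,7,4)
river: ρ → (4,9,-8)
river: ρ → (-8,7,5)
ρ-cycle length = 12 (tail of 0 descent steps not counted)

12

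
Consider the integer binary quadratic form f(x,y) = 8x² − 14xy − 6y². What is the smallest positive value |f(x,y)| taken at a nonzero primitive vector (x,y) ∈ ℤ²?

descent: ρ → (-6,14,8)  [lands on river]
river: ρ → (8,18,-2)
river: ρ → (-2,18,8)
river: ρ → (8,14,-6)
river: ρ → (-6,10,12)
river: ρ → (12,14,-4)
river: ρ → (-4,18,4)
river: ρ → (4,14,-12)
river: ρ → (-12,10,6)
river: ρ → (6,14,-8)
river: ρ → (-8,18,2)
river: ρ → (2,18,-8)
river: ρ → (-8,14,6)
river: ρ → (6,10,-12)
river: ρ → (-12,14,4)
river: ρ → (4,18,-4)
river: ρ → (-4,14,12)
river: ρ → (12,10,-6)
closes: descent 1, river 18
min |a| on river = 2

2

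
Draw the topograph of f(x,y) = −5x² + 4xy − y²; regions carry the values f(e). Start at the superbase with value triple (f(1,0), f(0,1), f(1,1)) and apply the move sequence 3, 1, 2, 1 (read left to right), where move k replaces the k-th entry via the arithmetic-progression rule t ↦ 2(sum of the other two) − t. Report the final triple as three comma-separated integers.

start (-5,-1,-2) = (f(1,0),f(0,1),f(1,1))
replace slot 3: 2·((-5)+(-1)) − (-2) = -10 → (-5,-1,-10)
replace slot 1: 2·((-1)+(-10)) − (-5) = -17 → (-17,-1,-10)
replace slot 2: 2·((-17)+(-10)) − (-1) = -53 → (-17,-53,-10)
replace slot 1: 2·((-53)+(-10)) − (-17) = -109 → (-109,-53,-10)

-109,-53,-10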